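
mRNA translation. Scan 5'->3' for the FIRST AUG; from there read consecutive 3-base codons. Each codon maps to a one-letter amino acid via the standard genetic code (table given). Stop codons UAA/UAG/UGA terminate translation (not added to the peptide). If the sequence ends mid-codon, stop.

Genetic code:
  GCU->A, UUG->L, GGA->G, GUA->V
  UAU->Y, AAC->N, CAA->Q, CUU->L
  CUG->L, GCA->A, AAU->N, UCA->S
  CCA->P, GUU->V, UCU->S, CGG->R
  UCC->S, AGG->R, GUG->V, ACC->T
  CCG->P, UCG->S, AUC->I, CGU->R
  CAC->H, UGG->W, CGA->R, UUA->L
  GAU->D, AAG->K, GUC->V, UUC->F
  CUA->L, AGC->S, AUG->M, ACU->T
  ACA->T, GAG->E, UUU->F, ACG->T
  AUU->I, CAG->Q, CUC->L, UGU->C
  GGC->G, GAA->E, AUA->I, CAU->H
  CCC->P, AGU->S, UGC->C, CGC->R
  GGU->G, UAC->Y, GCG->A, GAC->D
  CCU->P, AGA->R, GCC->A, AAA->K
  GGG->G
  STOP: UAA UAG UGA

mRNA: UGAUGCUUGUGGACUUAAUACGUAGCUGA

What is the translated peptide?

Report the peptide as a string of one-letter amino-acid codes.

start AUG at pos 2
pos 2: AUG -> M; peptide=M
pos 5: CUU -> L; peptide=ML
pos 8: GUG -> V; peptide=MLV
pos 11: GAC -> D; peptide=MLVD
pos 14: UUA -> L; peptide=MLVDL
pos 17: AUA -> I; peptide=MLVDLI
pos 20: CGU -> R; peptide=MLVDLIR
pos 23: AGC -> S; peptide=MLVDLIRS
pos 26: UGA -> STOP

Answer: MLVDLIRS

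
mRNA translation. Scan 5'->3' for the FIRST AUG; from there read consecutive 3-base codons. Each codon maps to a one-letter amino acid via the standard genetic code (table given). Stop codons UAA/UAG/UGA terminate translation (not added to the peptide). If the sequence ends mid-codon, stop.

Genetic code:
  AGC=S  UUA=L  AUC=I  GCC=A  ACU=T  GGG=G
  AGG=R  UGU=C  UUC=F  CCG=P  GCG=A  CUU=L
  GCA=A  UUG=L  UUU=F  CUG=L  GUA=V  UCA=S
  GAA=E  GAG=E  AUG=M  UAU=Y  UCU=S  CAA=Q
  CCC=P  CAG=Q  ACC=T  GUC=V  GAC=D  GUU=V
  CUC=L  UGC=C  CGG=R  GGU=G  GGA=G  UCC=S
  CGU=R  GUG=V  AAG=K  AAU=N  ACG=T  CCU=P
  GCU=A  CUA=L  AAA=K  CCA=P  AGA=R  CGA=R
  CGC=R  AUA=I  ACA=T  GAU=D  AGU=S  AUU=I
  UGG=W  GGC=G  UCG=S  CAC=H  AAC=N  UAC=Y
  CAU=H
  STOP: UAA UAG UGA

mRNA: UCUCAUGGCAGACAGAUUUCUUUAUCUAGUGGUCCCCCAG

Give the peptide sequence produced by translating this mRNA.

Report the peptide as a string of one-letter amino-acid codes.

start AUG at pos 4
pos 4: AUG -> M; peptide=M
pos 7: GCA -> A; peptide=MA
pos 10: GAC -> D; peptide=MAD
pos 13: AGA -> R; peptide=MADR
pos 16: UUU -> F; peptide=MADRF
pos 19: CUU -> L; peptide=MADRFL
pos 22: UAU -> Y; peptide=MADRFLY
pos 25: CUA -> L; peptide=MADRFLYL
pos 28: GUG -> V; peptide=MADRFLYLV
pos 31: GUC -> V; peptide=MADRFLYLVV
pos 34: CCC -> P; peptide=MADRFLYLVVP
pos 37: CAG -> Q; peptide=MADRFLYLVVPQ
pos 40: only 0 nt remain (<3), stop (end of mRNA)

Answer: MADRFLYLVVPQ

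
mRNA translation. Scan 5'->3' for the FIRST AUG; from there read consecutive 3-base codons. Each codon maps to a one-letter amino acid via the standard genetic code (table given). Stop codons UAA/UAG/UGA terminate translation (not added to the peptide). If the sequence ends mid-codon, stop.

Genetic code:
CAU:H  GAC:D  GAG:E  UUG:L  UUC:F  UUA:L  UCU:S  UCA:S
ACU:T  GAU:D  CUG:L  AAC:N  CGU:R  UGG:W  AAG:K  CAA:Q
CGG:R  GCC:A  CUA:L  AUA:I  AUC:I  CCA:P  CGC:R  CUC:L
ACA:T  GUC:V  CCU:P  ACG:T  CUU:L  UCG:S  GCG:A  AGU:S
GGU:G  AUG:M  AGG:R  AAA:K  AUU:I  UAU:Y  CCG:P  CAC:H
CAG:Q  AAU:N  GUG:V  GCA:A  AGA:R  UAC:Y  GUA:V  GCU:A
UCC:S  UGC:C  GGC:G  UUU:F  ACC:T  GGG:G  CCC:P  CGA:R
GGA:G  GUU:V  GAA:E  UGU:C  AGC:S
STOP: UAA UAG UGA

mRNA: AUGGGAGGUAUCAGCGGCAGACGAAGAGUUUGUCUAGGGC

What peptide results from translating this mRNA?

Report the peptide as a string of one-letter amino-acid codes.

start AUG at pos 0
pos 0: AUG -> M; peptide=M
pos 3: GGA -> G; peptide=MG
pos 6: GGU -> G; peptide=MGG
pos 9: AUC -> I; peptide=MGGI
pos 12: AGC -> S; peptide=MGGIS
pos 15: GGC -> G; peptide=MGGISG
pos 18: AGA -> R; peptide=MGGISGR
pos 21: CGA -> R; peptide=MGGISGRR
pos 24: AGA -> R; peptide=MGGISGRRR
pos 27: GUU -> V; peptide=MGGISGRRRV
pos 30: UGU -> C; peptide=MGGISGRRRVC
pos 33: CUA -> L; peptide=MGGISGRRRVCL
pos 36: GGG -> G; peptide=MGGISGRRRVCLG
pos 39: only 1 nt remain (<3), stop (end of mRNA)

Answer: MGGISGRRRVCLG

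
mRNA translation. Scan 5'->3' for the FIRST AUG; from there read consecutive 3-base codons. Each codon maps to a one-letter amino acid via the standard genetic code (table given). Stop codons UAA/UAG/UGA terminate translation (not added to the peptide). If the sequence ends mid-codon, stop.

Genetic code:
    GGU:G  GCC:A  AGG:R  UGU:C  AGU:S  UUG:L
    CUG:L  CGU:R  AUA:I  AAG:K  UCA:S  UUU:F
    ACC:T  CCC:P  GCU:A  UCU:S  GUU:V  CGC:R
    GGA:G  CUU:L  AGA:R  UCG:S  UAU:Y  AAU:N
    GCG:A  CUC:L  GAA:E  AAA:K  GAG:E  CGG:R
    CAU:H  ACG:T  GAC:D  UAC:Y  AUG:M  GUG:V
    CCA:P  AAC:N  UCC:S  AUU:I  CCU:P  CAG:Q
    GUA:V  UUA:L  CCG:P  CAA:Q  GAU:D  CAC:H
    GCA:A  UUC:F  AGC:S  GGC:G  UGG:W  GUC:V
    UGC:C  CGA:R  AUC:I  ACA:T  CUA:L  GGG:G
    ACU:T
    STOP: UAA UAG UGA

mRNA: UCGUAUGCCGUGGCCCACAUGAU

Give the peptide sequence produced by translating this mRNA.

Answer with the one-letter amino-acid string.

Answer: MPWPT

Derivation:
start AUG at pos 4
pos 4: AUG -> M; peptide=M
pos 7: CCG -> P; peptide=MP
pos 10: UGG -> W; peptide=MPW
pos 13: CCC -> P; peptide=MPWP
pos 16: ACA -> T; peptide=MPWPT
pos 19: UGA -> STOP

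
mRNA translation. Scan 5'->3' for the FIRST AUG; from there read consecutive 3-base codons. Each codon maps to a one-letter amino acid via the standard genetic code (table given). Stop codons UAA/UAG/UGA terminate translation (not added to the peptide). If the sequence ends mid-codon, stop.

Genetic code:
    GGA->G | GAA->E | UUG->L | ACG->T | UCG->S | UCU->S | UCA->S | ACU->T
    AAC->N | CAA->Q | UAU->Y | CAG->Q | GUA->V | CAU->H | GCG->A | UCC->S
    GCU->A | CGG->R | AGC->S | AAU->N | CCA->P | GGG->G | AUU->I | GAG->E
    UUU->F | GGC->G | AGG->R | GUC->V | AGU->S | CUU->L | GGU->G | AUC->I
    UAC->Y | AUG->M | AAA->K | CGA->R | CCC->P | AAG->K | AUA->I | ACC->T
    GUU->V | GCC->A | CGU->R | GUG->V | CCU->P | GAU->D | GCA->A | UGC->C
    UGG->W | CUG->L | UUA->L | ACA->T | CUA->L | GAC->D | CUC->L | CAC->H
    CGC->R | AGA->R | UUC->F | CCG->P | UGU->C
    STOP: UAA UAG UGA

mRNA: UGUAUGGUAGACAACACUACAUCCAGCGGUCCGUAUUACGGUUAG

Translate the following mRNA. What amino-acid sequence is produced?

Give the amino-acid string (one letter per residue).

Answer: MVDNTTSSGPYYG

Derivation:
start AUG at pos 3
pos 3: AUG -> M; peptide=M
pos 6: GUA -> V; peptide=MV
pos 9: GAC -> D; peptide=MVD
pos 12: AAC -> N; peptide=MVDN
pos 15: ACU -> T; peptide=MVDNT
pos 18: ACA -> T; peptide=MVDNTT
pos 21: UCC -> S; peptide=MVDNTTS
pos 24: AGC -> S; peptide=MVDNTTSS
pos 27: GGU -> G; peptide=MVDNTTSSG
pos 30: CCG -> P; peptide=MVDNTTSSGP
pos 33: UAU -> Y; peptide=MVDNTTSSGPY
pos 36: UAC -> Y; peptide=MVDNTTSSGPYY
pos 39: GGU -> G; peptide=MVDNTTSSGPYYG
pos 42: UAG -> STOP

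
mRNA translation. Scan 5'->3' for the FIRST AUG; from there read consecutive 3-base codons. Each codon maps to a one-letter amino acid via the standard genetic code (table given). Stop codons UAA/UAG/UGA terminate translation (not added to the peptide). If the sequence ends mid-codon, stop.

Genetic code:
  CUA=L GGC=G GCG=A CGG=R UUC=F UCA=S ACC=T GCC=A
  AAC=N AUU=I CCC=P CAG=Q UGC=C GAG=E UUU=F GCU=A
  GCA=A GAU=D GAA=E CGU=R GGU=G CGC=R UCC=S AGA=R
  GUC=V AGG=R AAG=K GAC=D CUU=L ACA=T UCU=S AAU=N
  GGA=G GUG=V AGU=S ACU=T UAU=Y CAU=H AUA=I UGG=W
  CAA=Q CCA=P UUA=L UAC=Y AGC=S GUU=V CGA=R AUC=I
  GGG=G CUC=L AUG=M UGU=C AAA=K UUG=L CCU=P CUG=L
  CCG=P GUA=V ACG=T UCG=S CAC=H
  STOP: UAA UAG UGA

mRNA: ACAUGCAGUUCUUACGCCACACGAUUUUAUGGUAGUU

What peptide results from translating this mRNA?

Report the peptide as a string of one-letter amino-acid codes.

start AUG at pos 2
pos 2: AUG -> M; peptide=M
pos 5: CAG -> Q; peptide=MQ
pos 8: UUC -> F; peptide=MQF
pos 11: UUA -> L; peptide=MQFL
pos 14: CGC -> R; peptide=MQFLR
pos 17: CAC -> H; peptide=MQFLRH
pos 20: ACG -> T; peptide=MQFLRHT
pos 23: AUU -> I; peptide=MQFLRHTI
pos 26: UUA -> L; peptide=MQFLRHTIL
pos 29: UGG -> W; peptide=MQFLRHTILW
pos 32: UAG -> STOP

Answer: MQFLRHTILW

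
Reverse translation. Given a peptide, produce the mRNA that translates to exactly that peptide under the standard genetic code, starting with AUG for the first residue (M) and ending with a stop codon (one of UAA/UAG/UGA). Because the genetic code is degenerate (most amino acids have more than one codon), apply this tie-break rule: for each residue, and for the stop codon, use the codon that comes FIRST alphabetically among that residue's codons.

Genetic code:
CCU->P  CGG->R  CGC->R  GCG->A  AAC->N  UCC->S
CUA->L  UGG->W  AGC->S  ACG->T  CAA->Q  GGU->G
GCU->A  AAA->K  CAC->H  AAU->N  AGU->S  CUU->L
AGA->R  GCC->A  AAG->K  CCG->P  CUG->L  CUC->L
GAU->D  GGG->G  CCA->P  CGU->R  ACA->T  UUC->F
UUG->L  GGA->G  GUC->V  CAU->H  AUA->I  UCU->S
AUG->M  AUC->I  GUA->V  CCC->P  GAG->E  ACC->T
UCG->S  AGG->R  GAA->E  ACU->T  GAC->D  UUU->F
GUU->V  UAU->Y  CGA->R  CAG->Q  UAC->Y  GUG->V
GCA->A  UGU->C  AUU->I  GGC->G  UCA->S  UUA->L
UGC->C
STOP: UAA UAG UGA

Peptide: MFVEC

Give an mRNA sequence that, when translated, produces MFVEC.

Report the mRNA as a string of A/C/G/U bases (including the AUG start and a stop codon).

residue 1: M -> AUG (start codon)
residue 2: F codons sorted = UUC,UUU -> pick first = UUC
residue 3: V codons sorted = GUA,GUC,GUG,GUU -> pick first = GUA
residue 4: E codons sorted = GAA,GAG -> pick first = GAA
residue 5: C codons sorted = UGC,UGU -> pick first = UGC
terminator: stop codons sorted = UAA,UAG,UGA -> pick first = UAA

Answer: mRNA: AUGUUCGUAGAAUGCUAA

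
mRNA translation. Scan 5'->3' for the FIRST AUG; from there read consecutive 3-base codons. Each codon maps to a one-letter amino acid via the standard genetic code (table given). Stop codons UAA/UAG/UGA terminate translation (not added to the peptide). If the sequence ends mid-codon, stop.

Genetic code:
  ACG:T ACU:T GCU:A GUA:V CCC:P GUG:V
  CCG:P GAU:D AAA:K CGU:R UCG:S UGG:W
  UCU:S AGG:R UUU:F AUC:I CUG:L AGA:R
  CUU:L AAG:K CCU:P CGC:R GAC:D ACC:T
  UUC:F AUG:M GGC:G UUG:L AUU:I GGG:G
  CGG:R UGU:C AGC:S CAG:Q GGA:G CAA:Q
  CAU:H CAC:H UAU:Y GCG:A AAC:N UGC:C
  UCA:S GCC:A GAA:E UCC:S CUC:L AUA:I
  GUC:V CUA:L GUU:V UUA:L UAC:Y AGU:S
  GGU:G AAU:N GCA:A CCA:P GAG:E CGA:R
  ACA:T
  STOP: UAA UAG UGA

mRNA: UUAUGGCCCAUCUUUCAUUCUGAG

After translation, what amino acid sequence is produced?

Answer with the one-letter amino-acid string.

Answer: MAHLSF

Derivation:
start AUG at pos 2
pos 2: AUG -> M; peptide=M
pos 5: GCC -> A; peptide=MA
pos 8: CAU -> H; peptide=MAH
pos 11: CUU -> L; peptide=MAHL
pos 14: UCA -> S; peptide=MAHLS
pos 17: UUC -> F; peptide=MAHLSF
pos 20: UGA -> STOP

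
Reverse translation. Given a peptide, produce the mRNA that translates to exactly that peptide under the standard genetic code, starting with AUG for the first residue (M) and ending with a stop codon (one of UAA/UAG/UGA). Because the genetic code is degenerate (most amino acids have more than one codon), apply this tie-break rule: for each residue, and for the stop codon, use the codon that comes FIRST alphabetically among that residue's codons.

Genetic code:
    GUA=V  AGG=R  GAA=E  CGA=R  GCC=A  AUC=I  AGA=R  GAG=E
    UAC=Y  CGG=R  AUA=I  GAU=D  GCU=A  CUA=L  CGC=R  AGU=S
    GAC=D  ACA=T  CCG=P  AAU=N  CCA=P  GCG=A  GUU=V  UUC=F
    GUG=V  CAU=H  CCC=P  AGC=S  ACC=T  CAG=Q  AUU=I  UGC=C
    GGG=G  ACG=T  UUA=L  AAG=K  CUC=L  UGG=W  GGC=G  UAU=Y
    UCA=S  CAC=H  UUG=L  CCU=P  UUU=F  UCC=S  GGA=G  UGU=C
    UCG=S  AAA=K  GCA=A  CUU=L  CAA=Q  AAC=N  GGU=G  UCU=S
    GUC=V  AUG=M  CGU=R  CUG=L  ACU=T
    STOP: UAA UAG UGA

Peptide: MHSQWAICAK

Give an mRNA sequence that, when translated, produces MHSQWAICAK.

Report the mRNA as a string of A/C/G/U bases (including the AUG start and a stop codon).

Answer: mRNA: AUGCACAGCCAAUGGGCAAUAUGCGCAAAAUAA

Derivation:
residue 1: M -> AUG (start codon)
residue 2: H codons sorted = CAC,CAU -> pick first = CAC
residue 3: S codons sorted = AGC,AGU,UCA,UCC,UCG,UCU -> pick first = AGC
residue 4: Q codons sorted = CAA,CAG -> pick first = CAA
residue 5: W -> UGG (only codon)
residue 6: A codons sorted = GCA,GCC,GCG,GCU -> pick first = GCA
residue 7: I codons sorted = AUA,AUC,AUU -> pick first = AUA
residue 8: C codons sorted = UGC,UGU -> pick first = UGC
residue 9: A codons sorted = GCA,GCC,GCG,GCU -> pick first = GCA
residue 10: K codons sorted = AAA,AAG -> pick first = AAA
terminator: stop codons sorted = UAA,UAG,UGA -> pick first = UAA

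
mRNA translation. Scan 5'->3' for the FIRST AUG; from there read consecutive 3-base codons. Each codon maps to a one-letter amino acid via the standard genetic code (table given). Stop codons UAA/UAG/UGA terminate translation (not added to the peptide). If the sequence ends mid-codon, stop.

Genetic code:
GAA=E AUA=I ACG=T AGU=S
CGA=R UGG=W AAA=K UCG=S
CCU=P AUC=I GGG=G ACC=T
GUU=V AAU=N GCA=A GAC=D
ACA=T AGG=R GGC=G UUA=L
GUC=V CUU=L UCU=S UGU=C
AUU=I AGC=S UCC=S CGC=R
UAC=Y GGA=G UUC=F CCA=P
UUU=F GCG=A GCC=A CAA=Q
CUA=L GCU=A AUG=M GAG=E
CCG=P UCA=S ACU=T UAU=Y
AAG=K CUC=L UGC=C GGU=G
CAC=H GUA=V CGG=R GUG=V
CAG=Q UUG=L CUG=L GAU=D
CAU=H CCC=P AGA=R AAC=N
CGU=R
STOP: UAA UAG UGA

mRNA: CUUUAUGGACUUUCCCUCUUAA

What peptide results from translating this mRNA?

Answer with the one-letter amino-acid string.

start AUG at pos 4
pos 4: AUG -> M; peptide=M
pos 7: GAC -> D; peptide=MD
pos 10: UUU -> F; peptide=MDF
pos 13: CCC -> P; peptide=MDFP
pos 16: UCU -> S; peptide=MDFPS
pos 19: UAA -> STOP

Answer: MDFPS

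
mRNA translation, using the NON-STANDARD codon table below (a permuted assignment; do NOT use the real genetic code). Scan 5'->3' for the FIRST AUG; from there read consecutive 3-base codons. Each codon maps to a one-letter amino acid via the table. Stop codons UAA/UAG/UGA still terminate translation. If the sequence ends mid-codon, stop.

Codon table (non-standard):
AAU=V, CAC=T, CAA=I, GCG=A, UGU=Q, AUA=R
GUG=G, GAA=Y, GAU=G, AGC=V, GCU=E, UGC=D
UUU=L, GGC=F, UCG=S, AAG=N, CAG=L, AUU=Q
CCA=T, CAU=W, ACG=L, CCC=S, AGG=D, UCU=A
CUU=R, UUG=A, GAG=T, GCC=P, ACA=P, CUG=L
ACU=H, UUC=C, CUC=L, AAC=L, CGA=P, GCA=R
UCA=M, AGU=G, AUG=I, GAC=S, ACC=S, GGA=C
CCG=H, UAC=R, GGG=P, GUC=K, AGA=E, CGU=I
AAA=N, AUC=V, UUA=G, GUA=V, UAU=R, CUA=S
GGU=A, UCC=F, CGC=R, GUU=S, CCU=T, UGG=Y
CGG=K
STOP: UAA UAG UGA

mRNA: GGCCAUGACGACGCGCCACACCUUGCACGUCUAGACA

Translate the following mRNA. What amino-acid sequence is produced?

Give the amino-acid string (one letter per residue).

start AUG at pos 4
pos 4: AUG -> I; peptide=I
pos 7: ACG -> L; peptide=IL
pos 10: ACG -> L; peptide=ILL
pos 13: CGC -> R; peptide=ILLR
pos 16: CAC -> T; peptide=ILLRT
pos 19: ACC -> S; peptide=ILLRTS
pos 22: UUG -> A; peptide=ILLRTSA
pos 25: CAC -> T; peptide=ILLRTSAT
pos 28: GUC -> K; peptide=ILLRTSATK
pos 31: UAG -> STOP

Answer: ILLRTSATK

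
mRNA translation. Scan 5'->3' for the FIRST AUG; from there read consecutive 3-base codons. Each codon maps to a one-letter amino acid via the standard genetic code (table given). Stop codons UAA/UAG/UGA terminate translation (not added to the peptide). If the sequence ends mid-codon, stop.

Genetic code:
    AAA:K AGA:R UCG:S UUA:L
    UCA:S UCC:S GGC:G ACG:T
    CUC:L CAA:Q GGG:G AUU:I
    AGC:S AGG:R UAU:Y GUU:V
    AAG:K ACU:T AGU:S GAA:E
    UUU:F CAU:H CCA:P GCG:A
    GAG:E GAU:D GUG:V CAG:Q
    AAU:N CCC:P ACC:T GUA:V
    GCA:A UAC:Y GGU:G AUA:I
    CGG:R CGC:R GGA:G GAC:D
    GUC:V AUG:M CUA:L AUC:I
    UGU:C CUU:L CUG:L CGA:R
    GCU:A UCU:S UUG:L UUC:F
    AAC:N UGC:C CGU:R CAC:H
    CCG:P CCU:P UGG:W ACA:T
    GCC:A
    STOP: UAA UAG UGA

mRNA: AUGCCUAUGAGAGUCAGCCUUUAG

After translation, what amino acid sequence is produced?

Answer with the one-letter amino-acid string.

Answer: MPMRVSL

Derivation:
start AUG at pos 0
pos 0: AUG -> M; peptide=M
pos 3: CCU -> P; peptide=MP
pos 6: AUG -> M; peptide=MPM
pos 9: AGA -> R; peptide=MPMR
pos 12: GUC -> V; peptide=MPMRV
pos 15: AGC -> S; peptide=MPMRVS
pos 18: CUU -> L; peptide=MPMRVSL
pos 21: UAG -> STOP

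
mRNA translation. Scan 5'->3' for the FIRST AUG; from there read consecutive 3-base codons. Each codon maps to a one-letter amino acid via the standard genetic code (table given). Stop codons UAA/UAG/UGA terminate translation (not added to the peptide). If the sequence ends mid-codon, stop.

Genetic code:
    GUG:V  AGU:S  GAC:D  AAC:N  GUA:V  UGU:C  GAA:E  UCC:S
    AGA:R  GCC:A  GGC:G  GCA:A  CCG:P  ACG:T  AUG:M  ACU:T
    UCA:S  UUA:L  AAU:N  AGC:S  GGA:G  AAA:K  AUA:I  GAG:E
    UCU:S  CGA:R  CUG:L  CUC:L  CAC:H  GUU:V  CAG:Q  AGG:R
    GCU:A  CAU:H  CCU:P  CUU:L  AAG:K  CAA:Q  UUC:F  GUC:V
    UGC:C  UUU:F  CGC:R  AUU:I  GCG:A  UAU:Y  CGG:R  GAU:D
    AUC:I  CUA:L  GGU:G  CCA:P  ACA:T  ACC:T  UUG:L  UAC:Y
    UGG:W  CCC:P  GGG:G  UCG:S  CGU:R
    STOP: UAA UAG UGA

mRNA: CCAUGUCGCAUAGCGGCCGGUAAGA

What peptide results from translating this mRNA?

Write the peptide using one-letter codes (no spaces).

Answer: MSHSGR

Derivation:
start AUG at pos 2
pos 2: AUG -> M; peptide=M
pos 5: UCG -> S; peptide=MS
pos 8: CAU -> H; peptide=MSH
pos 11: AGC -> S; peptide=MSHS
pos 14: GGC -> G; peptide=MSHSG
pos 17: CGG -> R; peptide=MSHSGR
pos 20: UAA -> STOP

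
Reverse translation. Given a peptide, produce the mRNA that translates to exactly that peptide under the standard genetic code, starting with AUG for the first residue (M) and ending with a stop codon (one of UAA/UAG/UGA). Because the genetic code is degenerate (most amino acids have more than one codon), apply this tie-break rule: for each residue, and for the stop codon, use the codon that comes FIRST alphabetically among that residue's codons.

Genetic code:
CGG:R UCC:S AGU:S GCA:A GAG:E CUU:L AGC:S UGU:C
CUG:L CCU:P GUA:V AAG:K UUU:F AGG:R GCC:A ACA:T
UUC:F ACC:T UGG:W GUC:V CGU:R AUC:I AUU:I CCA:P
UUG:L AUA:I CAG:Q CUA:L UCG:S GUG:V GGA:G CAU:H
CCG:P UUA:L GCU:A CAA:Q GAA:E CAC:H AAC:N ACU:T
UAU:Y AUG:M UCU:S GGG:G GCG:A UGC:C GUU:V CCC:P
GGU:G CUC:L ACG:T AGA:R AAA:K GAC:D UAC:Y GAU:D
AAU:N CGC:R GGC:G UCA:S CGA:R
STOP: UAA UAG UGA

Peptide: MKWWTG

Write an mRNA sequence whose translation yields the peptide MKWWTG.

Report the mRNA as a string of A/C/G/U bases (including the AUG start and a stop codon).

Answer: mRNA: AUGAAAUGGUGGACAGGAUAA

Derivation:
residue 1: M -> AUG (start codon)
residue 2: K codons sorted = AAA,AAG -> pick first = AAA
residue 3: W -> UGG (only codon)
residue 4: W -> UGG (only codon)
residue 5: T codons sorted = ACA,ACC,ACG,ACU -> pick first = ACA
residue 6: G codons sorted = GGA,GGC,GGG,GGU -> pick first = GGA
terminator: stop codons sorted = UAA,UAG,UGA -> pick first = UAA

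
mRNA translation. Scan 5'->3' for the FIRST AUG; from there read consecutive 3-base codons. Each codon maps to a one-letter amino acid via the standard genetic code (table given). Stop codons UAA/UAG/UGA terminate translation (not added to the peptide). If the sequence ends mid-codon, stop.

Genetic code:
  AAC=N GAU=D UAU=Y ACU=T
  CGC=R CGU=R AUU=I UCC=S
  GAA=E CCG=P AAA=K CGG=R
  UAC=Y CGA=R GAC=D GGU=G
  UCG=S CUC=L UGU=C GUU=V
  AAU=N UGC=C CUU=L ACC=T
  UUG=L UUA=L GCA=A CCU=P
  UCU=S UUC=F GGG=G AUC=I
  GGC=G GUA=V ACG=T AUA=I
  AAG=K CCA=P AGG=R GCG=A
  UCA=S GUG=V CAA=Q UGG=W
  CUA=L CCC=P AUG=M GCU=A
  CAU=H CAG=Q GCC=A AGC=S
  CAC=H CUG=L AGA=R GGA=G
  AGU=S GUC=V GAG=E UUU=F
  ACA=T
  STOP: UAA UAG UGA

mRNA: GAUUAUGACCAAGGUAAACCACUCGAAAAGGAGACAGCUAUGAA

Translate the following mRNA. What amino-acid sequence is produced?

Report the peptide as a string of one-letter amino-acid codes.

start AUG at pos 4
pos 4: AUG -> M; peptide=M
pos 7: ACC -> T; peptide=MT
pos 10: AAG -> K; peptide=MTK
pos 13: GUA -> V; peptide=MTKV
pos 16: AAC -> N; peptide=MTKVN
pos 19: CAC -> H; peptide=MTKVNH
pos 22: UCG -> S; peptide=MTKVNHS
pos 25: AAA -> K; peptide=MTKVNHSK
pos 28: AGG -> R; peptide=MTKVNHSKR
pos 31: AGA -> R; peptide=MTKVNHSKRR
pos 34: CAG -> Q; peptide=MTKVNHSKRRQ
pos 37: CUA -> L; peptide=MTKVNHSKRRQL
pos 40: UGA -> STOP

Answer: MTKVNHSKRRQL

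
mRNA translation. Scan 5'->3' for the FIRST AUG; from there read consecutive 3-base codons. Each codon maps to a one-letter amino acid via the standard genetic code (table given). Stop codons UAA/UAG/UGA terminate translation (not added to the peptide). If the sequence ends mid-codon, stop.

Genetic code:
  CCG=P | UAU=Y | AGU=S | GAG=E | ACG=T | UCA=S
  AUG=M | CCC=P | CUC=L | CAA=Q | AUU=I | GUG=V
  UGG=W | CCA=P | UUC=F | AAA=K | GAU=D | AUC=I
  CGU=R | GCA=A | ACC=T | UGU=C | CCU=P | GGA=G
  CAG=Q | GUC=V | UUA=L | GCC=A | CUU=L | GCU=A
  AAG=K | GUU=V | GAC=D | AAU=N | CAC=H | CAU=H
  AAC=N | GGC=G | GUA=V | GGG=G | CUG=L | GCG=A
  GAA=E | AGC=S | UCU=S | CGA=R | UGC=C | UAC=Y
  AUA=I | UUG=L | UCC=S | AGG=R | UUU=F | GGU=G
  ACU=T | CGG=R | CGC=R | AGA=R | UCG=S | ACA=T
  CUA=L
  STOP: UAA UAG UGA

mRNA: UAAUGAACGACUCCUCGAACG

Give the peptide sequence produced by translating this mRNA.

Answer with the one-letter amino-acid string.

Answer: MNDSSN

Derivation:
start AUG at pos 2
pos 2: AUG -> M; peptide=M
pos 5: AAC -> N; peptide=MN
pos 8: GAC -> D; peptide=MND
pos 11: UCC -> S; peptide=MNDS
pos 14: UCG -> S; peptide=MNDSS
pos 17: AAC -> N; peptide=MNDSSN
pos 20: only 1 nt remain (<3), stop (end of mRNA)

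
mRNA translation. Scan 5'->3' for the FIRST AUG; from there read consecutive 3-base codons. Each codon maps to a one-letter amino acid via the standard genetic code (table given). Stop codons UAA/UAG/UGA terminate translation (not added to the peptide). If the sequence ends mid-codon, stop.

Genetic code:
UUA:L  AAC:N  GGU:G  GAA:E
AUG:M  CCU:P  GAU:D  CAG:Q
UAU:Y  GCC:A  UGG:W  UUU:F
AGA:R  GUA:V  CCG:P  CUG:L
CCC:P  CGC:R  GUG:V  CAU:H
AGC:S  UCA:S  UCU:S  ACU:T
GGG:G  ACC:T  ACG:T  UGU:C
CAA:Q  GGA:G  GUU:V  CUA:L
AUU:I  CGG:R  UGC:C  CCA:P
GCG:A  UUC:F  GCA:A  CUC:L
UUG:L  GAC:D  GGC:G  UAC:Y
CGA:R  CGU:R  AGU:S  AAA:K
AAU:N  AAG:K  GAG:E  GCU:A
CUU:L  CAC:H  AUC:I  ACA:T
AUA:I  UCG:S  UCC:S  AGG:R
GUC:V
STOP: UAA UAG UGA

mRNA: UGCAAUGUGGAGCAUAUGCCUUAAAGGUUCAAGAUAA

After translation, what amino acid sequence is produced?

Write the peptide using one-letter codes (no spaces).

Answer: MWSICLKGSR

Derivation:
start AUG at pos 4
pos 4: AUG -> M; peptide=M
pos 7: UGG -> W; peptide=MW
pos 10: AGC -> S; peptide=MWS
pos 13: AUA -> I; peptide=MWSI
pos 16: UGC -> C; peptide=MWSIC
pos 19: CUU -> L; peptide=MWSICL
pos 22: AAA -> K; peptide=MWSICLK
pos 25: GGU -> G; peptide=MWSICLKG
pos 28: UCA -> S; peptide=MWSICLKGS
pos 31: AGA -> R; peptide=MWSICLKGSR
pos 34: UAA -> STOP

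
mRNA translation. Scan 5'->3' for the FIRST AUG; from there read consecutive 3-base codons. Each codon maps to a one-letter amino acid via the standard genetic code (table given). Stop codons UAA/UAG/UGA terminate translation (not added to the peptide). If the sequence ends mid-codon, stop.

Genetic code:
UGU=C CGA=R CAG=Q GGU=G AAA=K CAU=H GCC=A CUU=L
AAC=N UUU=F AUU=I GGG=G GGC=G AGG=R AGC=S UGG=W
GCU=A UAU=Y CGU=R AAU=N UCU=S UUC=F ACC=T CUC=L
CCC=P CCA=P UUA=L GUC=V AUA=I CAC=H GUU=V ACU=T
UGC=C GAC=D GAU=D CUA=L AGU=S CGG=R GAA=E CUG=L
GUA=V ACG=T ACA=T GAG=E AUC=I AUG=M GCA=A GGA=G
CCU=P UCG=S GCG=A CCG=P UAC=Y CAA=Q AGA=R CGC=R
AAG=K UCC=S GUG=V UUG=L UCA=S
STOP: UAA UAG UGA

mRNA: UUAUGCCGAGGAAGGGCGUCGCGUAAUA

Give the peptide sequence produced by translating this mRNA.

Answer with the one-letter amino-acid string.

start AUG at pos 2
pos 2: AUG -> M; peptide=M
pos 5: CCG -> P; peptide=MP
pos 8: AGG -> R; peptide=MPR
pos 11: AAG -> K; peptide=MPRK
pos 14: GGC -> G; peptide=MPRKG
pos 17: GUC -> V; peptide=MPRKGV
pos 20: GCG -> A; peptide=MPRKGVA
pos 23: UAA -> STOP

Answer: MPRKGVA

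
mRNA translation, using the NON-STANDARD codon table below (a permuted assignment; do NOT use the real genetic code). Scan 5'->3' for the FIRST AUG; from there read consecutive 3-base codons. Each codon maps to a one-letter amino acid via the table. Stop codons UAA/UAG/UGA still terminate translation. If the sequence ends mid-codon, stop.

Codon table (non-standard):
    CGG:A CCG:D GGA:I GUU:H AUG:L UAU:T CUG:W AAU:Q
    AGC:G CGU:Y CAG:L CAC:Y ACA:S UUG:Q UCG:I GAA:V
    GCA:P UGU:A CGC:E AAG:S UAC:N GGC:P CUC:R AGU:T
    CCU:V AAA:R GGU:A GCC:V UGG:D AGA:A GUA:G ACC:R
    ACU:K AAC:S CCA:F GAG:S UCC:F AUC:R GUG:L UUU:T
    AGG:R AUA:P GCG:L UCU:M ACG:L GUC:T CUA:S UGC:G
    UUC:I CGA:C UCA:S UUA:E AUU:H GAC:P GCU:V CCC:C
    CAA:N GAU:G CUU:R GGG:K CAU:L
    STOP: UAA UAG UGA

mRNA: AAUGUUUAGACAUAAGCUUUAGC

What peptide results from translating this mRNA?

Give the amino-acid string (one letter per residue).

start AUG at pos 1
pos 1: AUG -> L; peptide=L
pos 4: UUU -> T; peptide=LT
pos 7: AGA -> A; peptide=LTA
pos 10: CAU -> L; peptide=LTAL
pos 13: AAG -> S; peptide=LTALS
pos 16: CUU -> R; peptide=LTALSR
pos 19: UAG -> STOP

Answer: LTALSR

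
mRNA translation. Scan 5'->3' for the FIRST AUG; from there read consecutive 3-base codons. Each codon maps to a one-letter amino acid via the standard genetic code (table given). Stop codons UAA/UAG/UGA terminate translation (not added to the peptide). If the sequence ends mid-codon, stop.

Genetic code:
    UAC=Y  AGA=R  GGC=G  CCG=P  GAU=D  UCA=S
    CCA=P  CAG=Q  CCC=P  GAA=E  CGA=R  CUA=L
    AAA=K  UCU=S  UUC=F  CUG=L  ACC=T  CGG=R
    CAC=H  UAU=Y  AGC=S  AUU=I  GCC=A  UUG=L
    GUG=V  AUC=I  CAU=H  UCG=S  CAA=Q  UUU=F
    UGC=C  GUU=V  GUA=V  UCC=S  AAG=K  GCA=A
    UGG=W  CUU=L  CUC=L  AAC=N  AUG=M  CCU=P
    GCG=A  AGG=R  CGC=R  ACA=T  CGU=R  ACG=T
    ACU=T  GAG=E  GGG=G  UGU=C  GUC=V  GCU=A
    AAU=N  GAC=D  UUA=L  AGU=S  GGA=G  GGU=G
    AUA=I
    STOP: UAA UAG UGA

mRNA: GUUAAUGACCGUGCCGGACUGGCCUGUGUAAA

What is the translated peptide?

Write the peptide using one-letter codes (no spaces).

start AUG at pos 4
pos 4: AUG -> M; peptide=M
pos 7: ACC -> T; peptide=MT
pos 10: GUG -> V; peptide=MTV
pos 13: CCG -> P; peptide=MTVP
pos 16: GAC -> D; peptide=MTVPD
pos 19: UGG -> W; peptide=MTVPDW
pos 22: CCU -> P; peptide=MTVPDWP
pos 25: GUG -> V; peptide=MTVPDWPV
pos 28: UAA -> STOP

Answer: MTVPDWPV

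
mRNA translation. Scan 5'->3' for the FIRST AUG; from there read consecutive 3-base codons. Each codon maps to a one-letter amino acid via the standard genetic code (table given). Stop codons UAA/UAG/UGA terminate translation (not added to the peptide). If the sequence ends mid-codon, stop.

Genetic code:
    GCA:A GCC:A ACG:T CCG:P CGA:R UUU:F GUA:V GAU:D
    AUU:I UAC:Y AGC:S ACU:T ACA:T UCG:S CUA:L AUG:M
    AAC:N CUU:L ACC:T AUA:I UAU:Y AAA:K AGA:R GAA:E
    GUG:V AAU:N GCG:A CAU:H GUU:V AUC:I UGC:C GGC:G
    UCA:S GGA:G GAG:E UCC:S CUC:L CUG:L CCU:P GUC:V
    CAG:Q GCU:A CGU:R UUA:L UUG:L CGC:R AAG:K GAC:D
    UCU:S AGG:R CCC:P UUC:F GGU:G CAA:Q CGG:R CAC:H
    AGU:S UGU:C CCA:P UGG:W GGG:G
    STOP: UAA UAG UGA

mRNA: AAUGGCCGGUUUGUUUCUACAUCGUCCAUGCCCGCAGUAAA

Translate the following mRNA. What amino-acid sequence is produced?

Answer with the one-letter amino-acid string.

Answer: MAGLFLHRPCPQ

Derivation:
start AUG at pos 1
pos 1: AUG -> M; peptide=M
pos 4: GCC -> A; peptide=MA
pos 7: GGU -> G; peptide=MAG
pos 10: UUG -> L; peptide=MAGL
pos 13: UUU -> F; peptide=MAGLF
pos 16: CUA -> L; peptide=MAGLFL
pos 19: CAU -> H; peptide=MAGLFLH
pos 22: CGU -> R; peptide=MAGLFLHR
pos 25: CCA -> P; peptide=MAGLFLHRP
pos 28: UGC -> C; peptide=MAGLFLHRPC
pos 31: CCG -> P; peptide=MAGLFLHRPCP
pos 34: CAG -> Q; peptide=MAGLFLHRPCPQ
pos 37: UAA -> STOP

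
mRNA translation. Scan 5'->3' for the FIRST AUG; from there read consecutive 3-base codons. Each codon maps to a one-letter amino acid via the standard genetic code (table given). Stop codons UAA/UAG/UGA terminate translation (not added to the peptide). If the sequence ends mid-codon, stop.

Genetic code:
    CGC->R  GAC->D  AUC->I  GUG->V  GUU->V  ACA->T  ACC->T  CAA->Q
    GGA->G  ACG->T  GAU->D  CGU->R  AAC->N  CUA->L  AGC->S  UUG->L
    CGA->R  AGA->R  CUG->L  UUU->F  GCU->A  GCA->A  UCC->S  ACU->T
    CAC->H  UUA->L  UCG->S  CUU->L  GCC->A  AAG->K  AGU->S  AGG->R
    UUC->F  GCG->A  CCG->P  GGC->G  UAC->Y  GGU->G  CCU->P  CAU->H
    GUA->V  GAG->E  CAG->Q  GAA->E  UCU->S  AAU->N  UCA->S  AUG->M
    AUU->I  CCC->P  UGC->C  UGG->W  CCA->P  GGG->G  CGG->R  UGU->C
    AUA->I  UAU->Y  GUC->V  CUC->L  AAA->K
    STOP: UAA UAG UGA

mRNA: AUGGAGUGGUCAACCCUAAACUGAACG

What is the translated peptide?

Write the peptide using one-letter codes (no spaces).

Answer: MEWSTLN

Derivation:
start AUG at pos 0
pos 0: AUG -> M; peptide=M
pos 3: GAG -> E; peptide=ME
pos 6: UGG -> W; peptide=MEW
pos 9: UCA -> S; peptide=MEWS
pos 12: ACC -> T; peptide=MEWST
pos 15: CUA -> L; peptide=MEWSTL
pos 18: AAC -> N; peptide=MEWSTLN
pos 21: UGA -> STOP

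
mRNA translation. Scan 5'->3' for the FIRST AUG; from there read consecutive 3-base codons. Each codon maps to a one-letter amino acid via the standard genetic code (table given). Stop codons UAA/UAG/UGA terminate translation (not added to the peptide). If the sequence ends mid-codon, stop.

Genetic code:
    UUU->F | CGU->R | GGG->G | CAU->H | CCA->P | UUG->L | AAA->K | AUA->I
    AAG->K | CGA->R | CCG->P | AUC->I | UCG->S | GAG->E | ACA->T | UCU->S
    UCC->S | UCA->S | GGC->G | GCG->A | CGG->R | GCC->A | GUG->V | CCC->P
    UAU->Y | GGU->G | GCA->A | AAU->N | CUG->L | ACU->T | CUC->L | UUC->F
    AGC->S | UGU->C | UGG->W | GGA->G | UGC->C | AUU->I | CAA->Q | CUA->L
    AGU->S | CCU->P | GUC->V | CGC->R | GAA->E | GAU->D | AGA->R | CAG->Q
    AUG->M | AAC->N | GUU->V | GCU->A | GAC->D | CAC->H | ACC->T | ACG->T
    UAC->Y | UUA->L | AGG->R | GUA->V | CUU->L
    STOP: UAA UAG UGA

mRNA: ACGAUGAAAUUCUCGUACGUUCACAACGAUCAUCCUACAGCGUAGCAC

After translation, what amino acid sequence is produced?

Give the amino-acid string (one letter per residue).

start AUG at pos 3
pos 3: AUG -> M; peptide=M
pos 6: AAA -> K; peptide=MK
pos 9: UUC -> F; peptide=MKF
pos 12: UCG -> S; peptide=MKFS
pos 15: UAC -> Y; peptide=MKFSY
pos 18: GUU -> V; peptide=MKFSYV
pos 21: CAC -> H; peptide=MKFSYVH
pos 24: AAC -> N; peptide=MKFSYVHN
pos 27: GAU -> D; peptide=MKFSYVHND
pos 30: CAU -> H; peptide=MKFSYVHNDH
pos 33: CCU -> P; peptide=MKFSYVHNDHP
pos 36: ACA -> T; peptide=MKFSYVHNDHPT
pos 39: GCG -> A; peptide=MKFSYVHNDHPTA
pos 42: UAG -> STOP

Answer: MKFSYVHNDHPTA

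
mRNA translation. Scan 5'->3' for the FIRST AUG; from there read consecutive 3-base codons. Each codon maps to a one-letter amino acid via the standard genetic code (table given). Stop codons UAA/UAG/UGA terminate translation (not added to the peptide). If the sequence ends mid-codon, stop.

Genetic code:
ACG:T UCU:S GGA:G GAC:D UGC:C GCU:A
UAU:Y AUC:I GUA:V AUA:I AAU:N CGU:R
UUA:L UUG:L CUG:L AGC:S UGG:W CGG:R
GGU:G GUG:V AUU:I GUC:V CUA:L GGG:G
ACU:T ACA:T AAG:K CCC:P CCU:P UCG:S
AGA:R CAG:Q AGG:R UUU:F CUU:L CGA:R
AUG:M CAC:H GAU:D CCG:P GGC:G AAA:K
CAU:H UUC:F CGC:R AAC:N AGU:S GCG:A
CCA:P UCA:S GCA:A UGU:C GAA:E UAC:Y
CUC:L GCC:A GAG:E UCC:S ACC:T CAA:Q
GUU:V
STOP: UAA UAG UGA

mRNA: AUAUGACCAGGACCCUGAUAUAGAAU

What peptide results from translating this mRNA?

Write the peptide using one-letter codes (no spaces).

Answer: MTRTLI

Derivation:
start AUG at pos 2
pos 2: AUG -> M; peptide=M
pos 5: ACC -> T; peptide=MT
pos 8: AGG -> R; peptide=MTR
pos 11: ACC -> T; peptide=MTRT
pos 14: CUG -> L; peptide=MTRTL
pos 17: AUA -> I; peptide=MTRTLI
pos 20: UAG -> STOP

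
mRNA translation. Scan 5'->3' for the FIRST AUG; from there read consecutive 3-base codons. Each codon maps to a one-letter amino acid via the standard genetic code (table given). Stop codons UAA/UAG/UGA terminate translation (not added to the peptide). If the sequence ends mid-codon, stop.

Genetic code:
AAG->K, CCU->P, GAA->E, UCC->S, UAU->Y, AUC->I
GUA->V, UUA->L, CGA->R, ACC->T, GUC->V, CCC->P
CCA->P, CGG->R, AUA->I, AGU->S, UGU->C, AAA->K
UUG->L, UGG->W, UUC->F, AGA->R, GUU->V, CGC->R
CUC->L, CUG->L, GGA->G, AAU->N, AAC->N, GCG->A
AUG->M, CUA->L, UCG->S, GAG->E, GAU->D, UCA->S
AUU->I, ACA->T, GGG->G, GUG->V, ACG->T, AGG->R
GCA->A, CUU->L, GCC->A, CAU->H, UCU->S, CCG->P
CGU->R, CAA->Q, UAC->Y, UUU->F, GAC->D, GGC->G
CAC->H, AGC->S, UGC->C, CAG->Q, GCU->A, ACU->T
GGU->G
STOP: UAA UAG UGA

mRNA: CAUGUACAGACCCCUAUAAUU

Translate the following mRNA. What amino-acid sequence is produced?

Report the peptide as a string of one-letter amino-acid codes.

Answer: MYRPL

Derivation:
start AUG at pos 1
pos 1: AUG -> M; peptide=M
pos 4: UAC -> Y; peptide=MY
pos 7: AGA -> R; peptide=MYR
pos 10: CCC -> P; peptide=MYRP
pos 13: CUA -> L; peptide=MYRPL
pos 16: UAA -> STOP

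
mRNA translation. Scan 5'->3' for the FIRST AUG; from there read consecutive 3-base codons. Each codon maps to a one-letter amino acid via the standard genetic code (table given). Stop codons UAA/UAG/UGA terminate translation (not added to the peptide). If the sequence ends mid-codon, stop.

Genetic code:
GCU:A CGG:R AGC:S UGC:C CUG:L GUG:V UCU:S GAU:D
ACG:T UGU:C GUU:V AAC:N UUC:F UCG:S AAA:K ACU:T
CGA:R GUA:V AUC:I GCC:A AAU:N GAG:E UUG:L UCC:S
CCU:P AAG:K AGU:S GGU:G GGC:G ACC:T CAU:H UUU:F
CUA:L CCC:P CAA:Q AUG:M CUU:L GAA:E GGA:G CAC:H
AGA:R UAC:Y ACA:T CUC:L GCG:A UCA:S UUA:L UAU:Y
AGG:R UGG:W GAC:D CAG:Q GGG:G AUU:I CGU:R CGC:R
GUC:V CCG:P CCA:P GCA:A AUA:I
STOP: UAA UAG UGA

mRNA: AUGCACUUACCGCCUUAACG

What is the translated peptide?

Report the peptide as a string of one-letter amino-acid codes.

Answer: MHLPP

Derivation:
start AUG at pos 0
pos 0: AUG -> M; peptide=M
pos 3: CAC -> H; peptide=MH
pos 6: UUA -> L; peptide=MHL
pos 9: CCG -> P; peptide=MHLP
pos 12: CCU -> P; peptide=MHLPP
pos 15: UAA -> STOP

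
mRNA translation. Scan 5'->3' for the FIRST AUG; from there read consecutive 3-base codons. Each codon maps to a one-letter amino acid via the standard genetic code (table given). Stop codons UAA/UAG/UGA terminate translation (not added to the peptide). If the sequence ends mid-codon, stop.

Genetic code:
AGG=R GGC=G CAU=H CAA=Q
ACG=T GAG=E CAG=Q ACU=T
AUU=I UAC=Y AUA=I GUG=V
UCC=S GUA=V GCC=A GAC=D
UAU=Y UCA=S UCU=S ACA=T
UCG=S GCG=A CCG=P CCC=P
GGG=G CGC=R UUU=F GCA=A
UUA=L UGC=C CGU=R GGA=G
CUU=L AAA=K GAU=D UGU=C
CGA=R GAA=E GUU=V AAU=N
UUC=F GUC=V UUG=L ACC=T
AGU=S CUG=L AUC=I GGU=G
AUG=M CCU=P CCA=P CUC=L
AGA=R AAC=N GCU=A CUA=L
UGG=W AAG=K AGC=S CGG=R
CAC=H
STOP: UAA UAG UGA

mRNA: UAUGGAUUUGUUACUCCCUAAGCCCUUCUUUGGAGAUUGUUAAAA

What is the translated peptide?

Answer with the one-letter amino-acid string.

start AUG at pos 1
pos 1: AUG -> M; peptide=M
pos 4: GAU -> D; peptide=MD
pos 7: UUG -> L; peptide=MDL
pos 10: UUA -> L; peptide=MDLL
pos 13: CUC -> L; peptide=MDLLL
pos 16: CCU -> P; peptide=MDLLLP
pos 19: AAG -> K; peptide=MDLLLPK
pos 22: CCC -> P; peptide=MDLLLPKP
pos 25: UUC -> F; peptide=MDLLLPKPF
pos 28: UUU -> F; peptide=MDLLLPKPFF
pos 31: GGA -> G; peptide=MDLLLPKPFFG
pos 34: GAU -> D; peptide=MDLLLPKPFFGD
pos 37: UGU -> C; peptide=MDLLLPKPFFGDC
pos 40: UAA -> STOP

Answer: MDLLLPKPFFGDC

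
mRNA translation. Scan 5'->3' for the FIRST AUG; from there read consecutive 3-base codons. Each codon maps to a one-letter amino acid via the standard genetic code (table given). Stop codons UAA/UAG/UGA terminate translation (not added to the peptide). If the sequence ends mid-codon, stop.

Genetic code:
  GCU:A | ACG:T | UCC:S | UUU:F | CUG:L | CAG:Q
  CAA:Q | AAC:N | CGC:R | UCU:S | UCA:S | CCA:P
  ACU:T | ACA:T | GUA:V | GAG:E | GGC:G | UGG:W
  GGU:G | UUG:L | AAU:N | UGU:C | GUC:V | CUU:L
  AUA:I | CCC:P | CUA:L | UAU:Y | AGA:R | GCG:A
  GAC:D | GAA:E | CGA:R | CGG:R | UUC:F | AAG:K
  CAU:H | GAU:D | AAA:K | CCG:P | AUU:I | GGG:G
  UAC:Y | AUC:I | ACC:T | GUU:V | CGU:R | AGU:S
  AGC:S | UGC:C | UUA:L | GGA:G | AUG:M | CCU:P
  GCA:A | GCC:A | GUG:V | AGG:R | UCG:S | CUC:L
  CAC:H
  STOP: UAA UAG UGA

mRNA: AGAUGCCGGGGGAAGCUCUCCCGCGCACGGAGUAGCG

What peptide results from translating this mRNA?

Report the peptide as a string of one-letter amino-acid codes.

Answer: MPGEALPRTE

Derivation:
start AUG at pos 2
pos 2: AUG -> M; peptide=M
pos 5: CCG -> P; peptide=MP
pos 8: GGG -> G; peptide=MPG
pos 11: GAA -> E; peptide=MPGE
pos 14: GCU -> A; peptide=MPGEA
pos 17: CUC -> L; peptide=MPGEAL
pos 20: CCG -> P; peptide=MPGEALP
pos 23: CGC -> R; peptide=MPGEALPR
pos 26: ACG -> T; peptide=MPGEALPRT
pos 29: GAG -> E; peptide=MPGEALPRTE
pos 32: UAG -> STOP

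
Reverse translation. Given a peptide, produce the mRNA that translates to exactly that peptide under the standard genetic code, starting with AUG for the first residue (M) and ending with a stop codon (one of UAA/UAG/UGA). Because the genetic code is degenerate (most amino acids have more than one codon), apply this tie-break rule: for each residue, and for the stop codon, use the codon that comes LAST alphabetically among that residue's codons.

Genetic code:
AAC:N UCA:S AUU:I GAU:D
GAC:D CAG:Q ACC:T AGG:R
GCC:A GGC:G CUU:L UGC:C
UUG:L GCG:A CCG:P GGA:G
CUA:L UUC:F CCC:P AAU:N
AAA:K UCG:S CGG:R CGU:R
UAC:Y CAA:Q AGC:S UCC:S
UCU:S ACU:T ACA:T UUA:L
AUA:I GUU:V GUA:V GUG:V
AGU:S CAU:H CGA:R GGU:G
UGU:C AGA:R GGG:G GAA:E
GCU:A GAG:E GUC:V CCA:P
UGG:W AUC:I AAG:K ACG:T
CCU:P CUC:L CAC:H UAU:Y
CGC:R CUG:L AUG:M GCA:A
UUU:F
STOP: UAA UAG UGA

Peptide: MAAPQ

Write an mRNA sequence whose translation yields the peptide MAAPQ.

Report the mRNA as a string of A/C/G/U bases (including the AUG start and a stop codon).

Answer: mRNA: AUGGCUGCUCCUCAGUGA

Derivation:
residue 1: M -> AUG (start codon)
residue 2: A codons sorted = GCA,GCC,GCG,GCU -> pick last = GCU
residue 3: A codons sorted = GCA,GCC,GCG,GCU -> pick last = GCU
residue 4: P codons sorted = CCA,CCC,CCG,CCU -> pick last = CCU
residue 5: Q codons sorted = CAA,CAG -> pick last = CAG
terminator: stop codons sorted = UAA,UAG,UGA -> pick last = UGA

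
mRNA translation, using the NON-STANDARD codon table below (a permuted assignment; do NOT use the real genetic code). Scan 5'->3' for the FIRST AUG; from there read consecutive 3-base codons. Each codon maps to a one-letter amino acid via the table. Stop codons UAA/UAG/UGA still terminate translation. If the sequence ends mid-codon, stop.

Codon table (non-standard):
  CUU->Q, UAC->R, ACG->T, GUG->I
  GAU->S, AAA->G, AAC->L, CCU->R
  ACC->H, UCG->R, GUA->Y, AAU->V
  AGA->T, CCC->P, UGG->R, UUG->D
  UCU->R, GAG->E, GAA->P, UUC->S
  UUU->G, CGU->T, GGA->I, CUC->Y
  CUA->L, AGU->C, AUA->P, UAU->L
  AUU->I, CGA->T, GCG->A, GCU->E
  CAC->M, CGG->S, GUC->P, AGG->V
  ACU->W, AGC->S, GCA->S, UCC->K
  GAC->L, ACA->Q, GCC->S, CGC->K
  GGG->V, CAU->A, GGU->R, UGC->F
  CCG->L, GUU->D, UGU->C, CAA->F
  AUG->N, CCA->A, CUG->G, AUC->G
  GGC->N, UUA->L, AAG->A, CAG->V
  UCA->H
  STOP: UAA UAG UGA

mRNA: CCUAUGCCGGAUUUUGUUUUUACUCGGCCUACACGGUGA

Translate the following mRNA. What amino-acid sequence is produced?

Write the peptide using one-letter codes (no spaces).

start AUG at pos 3
pos 3: AUG -> N; peptide=N
pos 6: CCG -> L; peptide=NL
pos 9: GAU -> S; peptide=NLS
pos 12: UUU -> G; peptide=NLSG
pos 15: GUU -> D; peptide=NLSGD
pos 18: UUU -> G; peptide=NLSGDG
pos 21: ACU -> W; peptide=NLSGDGW
pos 24: CGG -> S; peptide=NLSGDGWS
pos 27: CCU -> R; peptide=NLSGDGWSR
pos 30: ACA -> Q; peptide=NLSGDGWSRQ
pos 33: CGG -> S; peptide=NLSGDGWSRQS
pos 36: UGA -> STOP

Answer: NLSGDGWSRQS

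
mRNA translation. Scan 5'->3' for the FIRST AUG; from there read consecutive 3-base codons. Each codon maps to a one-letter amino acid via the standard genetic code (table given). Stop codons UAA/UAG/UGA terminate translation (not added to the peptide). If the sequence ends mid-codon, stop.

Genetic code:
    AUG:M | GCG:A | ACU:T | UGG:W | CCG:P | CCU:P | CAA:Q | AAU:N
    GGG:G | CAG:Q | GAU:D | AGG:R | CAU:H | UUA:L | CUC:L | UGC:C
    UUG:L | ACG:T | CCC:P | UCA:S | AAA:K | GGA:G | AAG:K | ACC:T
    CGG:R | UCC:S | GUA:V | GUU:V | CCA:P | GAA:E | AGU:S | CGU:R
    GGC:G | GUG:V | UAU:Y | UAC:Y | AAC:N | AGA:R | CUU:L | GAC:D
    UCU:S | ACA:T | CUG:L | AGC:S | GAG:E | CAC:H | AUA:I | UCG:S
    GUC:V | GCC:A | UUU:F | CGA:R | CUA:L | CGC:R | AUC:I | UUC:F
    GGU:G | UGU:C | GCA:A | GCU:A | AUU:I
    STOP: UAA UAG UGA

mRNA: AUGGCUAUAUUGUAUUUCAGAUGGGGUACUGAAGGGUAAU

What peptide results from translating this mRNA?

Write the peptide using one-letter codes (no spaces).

start AUG at pos 0
pos 0: AUG -> M; peptide=M
pos 3: GCU -> A; peptide=MA
pos 6: AUA -> I; peptide=MAI
pos 9: UUG -> L; peptide=MAIL
pos 12: UAU -> Y; peptide=MAILY
pos 15: UUC -> F; peptide=MAILYF
pos 18: AGA -> R; peptide=MAILYFR
pos 21: UGG -> W; peptide=MAILYFRW
pos 24: GGU -> G; peptide=MAILYFRWG
pos 27: ACU -> T; peptide=MAILYFRWGT
pos 30: GAA -> E; peptide=MAILYFRWGTE
pos 33: GGG -> G; peptide=MAILYFRWGTEG
pos 36: UAA -> STOP

Answer: MAILYFRWGTEG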